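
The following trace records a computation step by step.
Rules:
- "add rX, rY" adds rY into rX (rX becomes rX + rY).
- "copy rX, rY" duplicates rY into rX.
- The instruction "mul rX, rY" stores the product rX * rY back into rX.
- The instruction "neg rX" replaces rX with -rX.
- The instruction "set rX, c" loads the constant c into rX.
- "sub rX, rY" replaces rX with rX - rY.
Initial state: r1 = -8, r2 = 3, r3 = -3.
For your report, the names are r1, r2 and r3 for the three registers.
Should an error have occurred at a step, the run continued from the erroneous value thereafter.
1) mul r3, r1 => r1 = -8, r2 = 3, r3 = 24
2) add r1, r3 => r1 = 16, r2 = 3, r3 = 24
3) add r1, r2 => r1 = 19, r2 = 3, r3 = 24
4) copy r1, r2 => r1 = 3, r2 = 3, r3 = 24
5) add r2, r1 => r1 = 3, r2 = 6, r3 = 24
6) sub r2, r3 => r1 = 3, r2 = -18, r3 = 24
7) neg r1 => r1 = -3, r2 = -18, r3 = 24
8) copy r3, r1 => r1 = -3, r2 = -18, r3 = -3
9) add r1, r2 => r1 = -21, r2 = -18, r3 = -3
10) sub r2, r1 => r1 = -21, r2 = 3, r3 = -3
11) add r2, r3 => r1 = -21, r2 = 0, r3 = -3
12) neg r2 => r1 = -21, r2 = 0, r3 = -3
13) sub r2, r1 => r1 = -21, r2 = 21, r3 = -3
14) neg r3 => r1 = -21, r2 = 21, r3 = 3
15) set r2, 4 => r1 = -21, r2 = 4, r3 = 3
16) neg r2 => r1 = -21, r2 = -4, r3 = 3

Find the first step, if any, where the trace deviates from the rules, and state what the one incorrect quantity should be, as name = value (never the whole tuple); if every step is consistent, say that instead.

no error

Step 1: r3 = -3 * -8 = 24 — no discrepancy.
Step 2: r1 = -8 + 24 = 16 — matches.
Step 3: r1 = 16 + 3 = 19 — matches.
Step 4: r1 = 3 — no discrepancy.
Step 5: r2 = 3 + 3 = 6 — in agreement.
Step 6: r2 = 6 - 24 = -18 — consistent with the trace.
Step 7: r1 = -(3) = -3 — consistent with the trace.
Step 8: r3 = -3 — exactly as logged.
Step 9: r1 = -3 + -18 = -21 — in agreement.
Step 10: r2 = -18 - -21 = 3 — no discrepancy.
Step 11: r2 = 3 + -3 = 0 — verified.
Step 12: r2 = -(0) = 0 — verified.
Step 13: r2 = 0 - -21 = 21 — confirmed correct.
Step 14: r3 = -(-3) = 3 — no discrepancy.
Step 15: r2 = 4 — agrees with the trace.
Step 16: r2 = -(4) = -4 — agrees with the trace.
The whole run recomputes cleanly — no discrepancies.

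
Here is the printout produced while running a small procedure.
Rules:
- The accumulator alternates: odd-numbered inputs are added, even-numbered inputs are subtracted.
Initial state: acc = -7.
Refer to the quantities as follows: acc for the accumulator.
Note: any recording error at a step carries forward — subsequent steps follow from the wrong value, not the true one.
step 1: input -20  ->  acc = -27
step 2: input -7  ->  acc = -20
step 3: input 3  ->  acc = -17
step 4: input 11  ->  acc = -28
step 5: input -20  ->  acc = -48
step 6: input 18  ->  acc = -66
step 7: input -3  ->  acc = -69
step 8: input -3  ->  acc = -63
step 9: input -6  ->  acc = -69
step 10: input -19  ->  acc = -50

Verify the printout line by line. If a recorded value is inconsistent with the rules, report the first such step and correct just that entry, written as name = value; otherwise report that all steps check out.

step 8, acc = -66

step 1: acc = -7 + -20 = -27 -> verified
step 2: acc = -27 - -7 = -20 -> checks out
step 3: acc = -20 + 3 = -17 -> in agreement
step 4: acc = -17 - 11 = -28 -> verified
step 5: acc = -28 + -20 = -48 -> same as recorded
step 6: acc = -48 - 18 = -66 -> exactly as logged
step 7: acc = -66 + -3 = -69 -> consistent with the printout
step 8: acc = -69 - -3 = -66 -> the recorded entry deviates here
Conclusion: step 8 carries the first error; the entry should be acc = -66.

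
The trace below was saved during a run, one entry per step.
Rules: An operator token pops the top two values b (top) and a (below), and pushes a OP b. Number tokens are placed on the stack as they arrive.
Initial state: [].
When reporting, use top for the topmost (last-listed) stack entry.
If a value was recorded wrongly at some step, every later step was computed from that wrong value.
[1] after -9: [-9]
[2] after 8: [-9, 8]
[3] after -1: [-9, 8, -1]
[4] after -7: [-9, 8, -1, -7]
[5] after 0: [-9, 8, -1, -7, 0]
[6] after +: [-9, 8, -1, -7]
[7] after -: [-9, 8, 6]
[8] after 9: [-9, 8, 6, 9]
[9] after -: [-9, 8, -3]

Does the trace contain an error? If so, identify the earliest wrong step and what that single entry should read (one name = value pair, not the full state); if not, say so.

no error

Step 1: push -9: top = -9 — agrees with the trace.
Step 2: push 8: top = 8 — checks out.
Step 3: push -1: top = -1 — same as recorded.
Step 4: push -7: top = -7 — no discrepancy.
Step 5: push 0: top = 0 — in agreement.
Step 6: -7 + 0 = -7 — checks out.
Step 7: -1 - -7 = 6 — confirmed correct.
Step 8: push 9: top = 9 — no discrepancy.
Step 9: 6 - 9 = -3 — in agreement.
Nothing is out of place; the run is error-free.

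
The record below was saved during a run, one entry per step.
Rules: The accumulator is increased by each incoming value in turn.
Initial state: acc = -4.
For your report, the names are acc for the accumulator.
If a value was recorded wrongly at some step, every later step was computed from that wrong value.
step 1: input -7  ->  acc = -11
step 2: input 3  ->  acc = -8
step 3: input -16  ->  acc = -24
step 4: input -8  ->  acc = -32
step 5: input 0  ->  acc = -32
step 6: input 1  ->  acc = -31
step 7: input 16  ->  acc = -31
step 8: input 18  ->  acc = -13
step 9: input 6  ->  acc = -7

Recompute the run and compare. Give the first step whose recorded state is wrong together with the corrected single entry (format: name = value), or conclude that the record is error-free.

Recomputing the run from the initial state:
step 1: acc = -11
step 2: acc = -8
step 3: acc = -24
step 4: acc = -32
step 5: acc = -32
step 6: acc = -31
step 7: acc = -15
step 8: acc = 3
step 9: acc = 9
The first disagreement with the record is at step 7, where the value should be acc = -15.

step 7, acc = -15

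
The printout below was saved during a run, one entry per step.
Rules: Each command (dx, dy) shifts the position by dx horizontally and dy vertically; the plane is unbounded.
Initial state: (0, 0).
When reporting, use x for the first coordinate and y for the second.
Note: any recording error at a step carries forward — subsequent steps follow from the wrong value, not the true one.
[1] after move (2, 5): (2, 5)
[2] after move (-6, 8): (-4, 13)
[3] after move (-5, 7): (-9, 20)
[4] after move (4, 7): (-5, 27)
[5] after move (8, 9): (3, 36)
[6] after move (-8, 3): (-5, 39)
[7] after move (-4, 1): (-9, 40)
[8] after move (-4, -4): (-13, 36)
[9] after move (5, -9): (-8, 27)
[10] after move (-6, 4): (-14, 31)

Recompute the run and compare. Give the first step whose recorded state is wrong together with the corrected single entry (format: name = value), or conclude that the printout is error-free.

no error

Recomputing the run from the initial state:
step 1: x = 2, y = 5
step 2: x = -4, y = 13
step 3: x = -9, y = 20
step 4: x = -5, y = 27
step 5: x = 3, y = 36
step 6: x = -5, y = 39
step 7: x = -9, y = 40
step 8: x = -13, y = 36
step 9: x = -8, y = 27
step 10: x = -14, y = 31
This matches the printout at every step.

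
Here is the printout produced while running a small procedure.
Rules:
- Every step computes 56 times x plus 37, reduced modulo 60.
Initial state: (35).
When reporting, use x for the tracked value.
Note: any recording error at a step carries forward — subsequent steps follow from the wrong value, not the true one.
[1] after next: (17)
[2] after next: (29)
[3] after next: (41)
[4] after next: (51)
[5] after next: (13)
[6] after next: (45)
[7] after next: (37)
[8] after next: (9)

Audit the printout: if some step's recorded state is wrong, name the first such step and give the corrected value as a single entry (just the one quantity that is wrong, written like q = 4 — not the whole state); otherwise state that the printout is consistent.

Recomputing the run from the initial state:
step 1: x = 17
step 2: x = 29
step 3: x = 41
step 4: x = 53
step 5: x = 5
step 6: x = 17
step 7: x = 29
step 8: x = 41
The first disagreement with the printout is at step 4, where the value should be x = 53.

step 4, x = 53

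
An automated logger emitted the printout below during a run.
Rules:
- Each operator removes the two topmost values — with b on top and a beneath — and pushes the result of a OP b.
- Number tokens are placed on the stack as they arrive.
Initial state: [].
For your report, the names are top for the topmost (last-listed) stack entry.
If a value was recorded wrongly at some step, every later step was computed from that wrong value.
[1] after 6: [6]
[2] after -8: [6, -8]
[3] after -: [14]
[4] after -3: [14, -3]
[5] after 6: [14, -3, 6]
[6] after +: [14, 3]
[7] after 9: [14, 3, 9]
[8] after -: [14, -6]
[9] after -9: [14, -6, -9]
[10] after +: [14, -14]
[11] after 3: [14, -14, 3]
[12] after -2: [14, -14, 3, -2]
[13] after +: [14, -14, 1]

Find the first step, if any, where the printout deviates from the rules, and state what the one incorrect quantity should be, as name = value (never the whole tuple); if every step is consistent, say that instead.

Step 1: push 6: top = 6 — consistent with the printout.
Step 2: push -8: top = -8 — in agreement.
Step 3: 6 - -8 = 14 — same as recorded.
Step 4: push -3: top = -3 — agrees with the printout.
Step 5: push 6: top = 6 — confirmed correct.
Step 6: -3 + 6 = 3 — no discrepancy.
Step 7: push 9: top = 9 — consistent with the printout.
Step 8: 3 - 9 = -6 — matches.
Step 9: push -9: top = -9 — confirmed correct.
Step 10: -6 + -9 = -15 — not what was recorded.
Step 10 is the first one off; corrected, top = -15.

step 10, top = -15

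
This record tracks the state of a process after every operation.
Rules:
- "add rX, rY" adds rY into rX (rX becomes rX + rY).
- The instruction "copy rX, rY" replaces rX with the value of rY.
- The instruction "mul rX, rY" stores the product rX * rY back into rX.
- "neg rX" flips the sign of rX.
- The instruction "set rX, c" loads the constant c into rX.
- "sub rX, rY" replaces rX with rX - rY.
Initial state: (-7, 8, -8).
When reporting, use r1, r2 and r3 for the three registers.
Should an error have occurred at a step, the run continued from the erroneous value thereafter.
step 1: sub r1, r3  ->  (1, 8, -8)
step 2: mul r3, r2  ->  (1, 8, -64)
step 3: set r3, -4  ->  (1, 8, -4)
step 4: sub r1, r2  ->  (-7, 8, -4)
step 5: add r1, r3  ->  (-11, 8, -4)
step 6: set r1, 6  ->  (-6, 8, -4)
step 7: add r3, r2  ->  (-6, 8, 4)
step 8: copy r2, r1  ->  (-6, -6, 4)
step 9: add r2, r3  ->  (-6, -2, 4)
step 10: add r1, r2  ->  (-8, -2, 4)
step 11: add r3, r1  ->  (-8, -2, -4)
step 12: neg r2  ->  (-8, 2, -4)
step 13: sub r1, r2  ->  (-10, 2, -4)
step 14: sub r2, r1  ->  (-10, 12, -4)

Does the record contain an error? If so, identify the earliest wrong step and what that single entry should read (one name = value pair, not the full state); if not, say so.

Recomputing the run from the initial state:
step 1: r1 = 1, r2 = 8, r3 = -8
step 2: r1 = 1, r2 = 8, r3 = -64
step 3: r1 = 1, r2 = 8, r3 = -4
step 4: r1 = -7, r2 = 8, r3 = -4
step 5: r1 = -11, r2 = 8, r3 = -4
step 6: r1 = 6, r2 = 8, r3 = -4
step 7: r1 = 6, r2 = 8, r3 = 4
step 8: r1 = 6, r2 = 6, r3 = 4
step 9: r1 = 6, r2 = 10, r3 = 4
step 10: r1 = 16, r2 = 10, r3 = 4
step 11: r1 = 16, r2 = 10, r3 = 20
step 12: r1 = 16, r2 = -10, r3 = 20
step 13: r1 = 26, r2 = -10, r3 = 20
step 14: r1 = 26, r2 = -36, r3 = 20
The first disagreement with the record is at step 6, where the value should be r1 = 6.

step 6, r1 = 6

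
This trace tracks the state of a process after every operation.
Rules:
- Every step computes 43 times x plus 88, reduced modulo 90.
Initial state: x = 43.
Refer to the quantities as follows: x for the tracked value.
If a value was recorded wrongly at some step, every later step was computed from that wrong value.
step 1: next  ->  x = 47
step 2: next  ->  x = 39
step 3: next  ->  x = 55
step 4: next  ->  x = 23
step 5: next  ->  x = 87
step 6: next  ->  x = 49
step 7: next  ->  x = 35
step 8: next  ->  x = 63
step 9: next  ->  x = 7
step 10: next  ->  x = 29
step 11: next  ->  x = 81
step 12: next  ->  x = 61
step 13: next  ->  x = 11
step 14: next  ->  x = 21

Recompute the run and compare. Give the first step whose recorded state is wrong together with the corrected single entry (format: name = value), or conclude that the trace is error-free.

1. x = (43*43 + 88) mod 90 = 47 (exactly as logged)
2. x = (43*47 + 88) mod 90 = 39 (agrees with the trace)
3. x = (43*39 + 88) mod 90 = 55 (in agreement)
4. x = (43*55 + 88) mod 90 = 23 (no discrepancy)
5. x = (43*23 + 88) mod 90 = 87 (in agreement)
6. x = (43*87 + 88) mod 90 = 49 (in agreement)
7. x = (43*49 + 88) mod 90 = 35 (checks out)
8. x = (43*35 + 88) mod 90 = 63 (consistent with the trace)
9. x = (43*63 + 88) mod 90 = 7 (exactly as logged)
10. x = (43*7 + 88) mod 90 = 29 (exactly as logged)
11. x = (43*29 + 88) mod 90 = 75 (the trace disagrees here)
Step 11 is the first one off; corrected, x = 75.

step 11, x = 75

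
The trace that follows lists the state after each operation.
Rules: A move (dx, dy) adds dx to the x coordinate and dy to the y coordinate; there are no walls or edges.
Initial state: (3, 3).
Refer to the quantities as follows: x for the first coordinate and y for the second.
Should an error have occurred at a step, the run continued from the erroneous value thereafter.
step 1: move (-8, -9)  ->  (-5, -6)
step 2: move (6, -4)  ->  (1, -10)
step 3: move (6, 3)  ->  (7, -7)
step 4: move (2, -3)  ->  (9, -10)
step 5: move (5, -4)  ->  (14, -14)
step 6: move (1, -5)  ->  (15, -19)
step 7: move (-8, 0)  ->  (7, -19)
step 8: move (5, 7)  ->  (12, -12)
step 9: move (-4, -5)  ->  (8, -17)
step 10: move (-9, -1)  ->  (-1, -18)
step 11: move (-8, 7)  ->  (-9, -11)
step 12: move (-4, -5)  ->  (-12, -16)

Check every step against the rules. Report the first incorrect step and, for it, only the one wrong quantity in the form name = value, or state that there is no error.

Recomputing the run from the initial state:
step 1: x = -5, y = -6
step 2: x = 1, y = -10
step 3: x = 7, y = -7
step 4: x = 9, y = -10
step 5: x = 14, y = -14
step 6: x = 15, y = -19
step 7: x = 7, y = -19
step 8: x = 12, y = -12
step 9: x = 8, y = -17
step 10: x = -1, y = -18
step 11: x = -9, y = -11
step 12: x = -13, y = -16
The first disagreement with the trace is at step 12, where the value should be x = -13.

step 12, x = -13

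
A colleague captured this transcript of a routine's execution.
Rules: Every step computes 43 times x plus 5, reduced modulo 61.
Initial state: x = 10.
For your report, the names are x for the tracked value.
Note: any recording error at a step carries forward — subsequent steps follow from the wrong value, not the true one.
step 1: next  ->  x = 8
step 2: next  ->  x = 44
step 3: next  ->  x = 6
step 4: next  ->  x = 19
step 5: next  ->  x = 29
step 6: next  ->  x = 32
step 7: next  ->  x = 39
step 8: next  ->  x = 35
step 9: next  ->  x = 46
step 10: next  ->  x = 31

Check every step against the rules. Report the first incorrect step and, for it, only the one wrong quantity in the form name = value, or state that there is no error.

no error

Recomputing the run from the initial state:
step 1: x = 8
step 2: x = 44
step 3: x = 6
step 4: x = 19
step 5: x = 29
step 6: x = 32
step 7: x = 39
step 8: x = 35
step 9: x = 46
step 10: x = 31
This matches the transcript at every step.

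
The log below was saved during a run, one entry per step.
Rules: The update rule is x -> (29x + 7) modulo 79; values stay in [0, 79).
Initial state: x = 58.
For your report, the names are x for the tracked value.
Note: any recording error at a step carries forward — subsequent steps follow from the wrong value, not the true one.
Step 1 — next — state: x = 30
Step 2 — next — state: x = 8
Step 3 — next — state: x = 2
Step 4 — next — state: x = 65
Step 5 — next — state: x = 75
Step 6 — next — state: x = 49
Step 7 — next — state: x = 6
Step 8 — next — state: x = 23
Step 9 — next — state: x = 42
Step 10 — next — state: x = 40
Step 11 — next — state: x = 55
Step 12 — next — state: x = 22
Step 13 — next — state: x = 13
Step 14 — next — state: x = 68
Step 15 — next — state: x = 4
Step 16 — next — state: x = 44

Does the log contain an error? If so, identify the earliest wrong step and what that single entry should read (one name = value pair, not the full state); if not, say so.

step 11, x = 61

Step 1: x = (29*58 + 7) mod 79 = 30 — verified.
Step 2: x = (29*30 + 7) mod 79 = 8 — verified.
Step 3: x = (29*8 + 7) mod 79 = 2 — exactly as logged.
Step 4: x = (29*2 + 7) mod 79 = 65 — confirmed correct.
Step 5: x = (29*65 + 7) mod 79 = 75 — consistent with the log.
Step 6: x = (29*75 + 7) mod 79 = 49 — consistent with the log.
Step 7: x = (29*49 + 7) mod 79 = 6 — agrees with the log.
Step 8: x = (29*6 + 7) mod 79 = 23 — no discrepancy.
Step 9: x = (29*23 + 7) mod 79 = 42 — confirmed correct.
Step 10: x = (29*42 + 7) mod 79 = 40 — exactly as logged.
Step 11: x = (29*40 + 7) mod 79 = 61 — a discrepancy with the log.
The earliest wrong entry is at step 11: it should read x = 61.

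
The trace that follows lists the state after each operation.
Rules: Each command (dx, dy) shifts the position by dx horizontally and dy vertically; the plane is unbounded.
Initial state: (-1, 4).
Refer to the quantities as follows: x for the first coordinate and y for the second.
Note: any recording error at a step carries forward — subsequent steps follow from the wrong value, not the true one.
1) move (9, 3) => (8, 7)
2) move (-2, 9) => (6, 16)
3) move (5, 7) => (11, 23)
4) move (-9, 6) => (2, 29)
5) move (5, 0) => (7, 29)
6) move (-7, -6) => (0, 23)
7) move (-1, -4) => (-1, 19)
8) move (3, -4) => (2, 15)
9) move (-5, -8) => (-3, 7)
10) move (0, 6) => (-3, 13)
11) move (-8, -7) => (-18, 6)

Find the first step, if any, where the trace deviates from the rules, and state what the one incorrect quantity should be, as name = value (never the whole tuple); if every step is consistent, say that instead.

step 11, x = -11

Recomputing the run from the initial state:
step 1: x = 8, y = 7
step 2: x = 6, y = 16
step 3: x = 11, y = 23
step 4: x = 2, y = 29
step 5: x = 7, y = 29
step 6: x = 0, y = 23
step 7: x = -1, y = 19
step 8: x = 2, y = 15
step 9: x = -3, y = 7
step 10: x = -3, y = 13
step 11: x = -11, y = 6
The first disagreement with the trace is at step 11, where the value should be x = -11.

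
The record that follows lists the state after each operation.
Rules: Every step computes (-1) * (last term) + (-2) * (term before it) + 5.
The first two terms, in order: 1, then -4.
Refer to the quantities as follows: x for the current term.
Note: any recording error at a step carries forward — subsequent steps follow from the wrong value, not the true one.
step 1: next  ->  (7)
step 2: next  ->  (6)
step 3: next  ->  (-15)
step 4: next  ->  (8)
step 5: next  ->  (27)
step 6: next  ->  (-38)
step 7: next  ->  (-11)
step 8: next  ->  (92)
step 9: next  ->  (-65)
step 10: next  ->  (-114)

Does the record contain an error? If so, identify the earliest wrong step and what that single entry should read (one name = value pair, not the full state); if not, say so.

no error

Recomputing the run from the initial state:
step 1: x = 7
step 2: x = 6
step 3: x = -15
step 4: x = 8
step 5: x = 27
step 6: x = -38
step 7: x = -11
step 8: x = 92
step 9: x = -65
step 10: x = -114
This matches the record at every step.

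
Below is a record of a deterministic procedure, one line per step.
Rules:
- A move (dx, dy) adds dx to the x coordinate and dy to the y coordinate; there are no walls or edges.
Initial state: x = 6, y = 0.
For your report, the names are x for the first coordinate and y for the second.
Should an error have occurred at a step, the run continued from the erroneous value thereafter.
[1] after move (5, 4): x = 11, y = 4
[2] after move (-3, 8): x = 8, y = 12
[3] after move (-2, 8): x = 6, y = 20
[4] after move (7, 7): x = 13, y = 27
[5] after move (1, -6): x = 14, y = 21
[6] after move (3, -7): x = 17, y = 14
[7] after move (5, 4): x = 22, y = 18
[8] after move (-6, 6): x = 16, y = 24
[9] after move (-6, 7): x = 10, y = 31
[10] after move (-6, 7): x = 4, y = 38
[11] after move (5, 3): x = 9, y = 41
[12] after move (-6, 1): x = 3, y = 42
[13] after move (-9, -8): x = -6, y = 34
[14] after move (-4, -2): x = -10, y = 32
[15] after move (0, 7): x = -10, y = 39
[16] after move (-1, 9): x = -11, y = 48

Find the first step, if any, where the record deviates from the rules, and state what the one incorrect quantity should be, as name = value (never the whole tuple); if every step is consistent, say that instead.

no error

1. x = 6 + (5) = 11, y = 0 + (4) = 4 (no discrepancy)
2. x = 11 + (-3) = 8, y = 4 + (8) = 12 (same as recorded)
3. x = 8 + (-2) = 6, y = 12 + (8) = 20 (confirmed correct)
4. x = 6 + (7) = 13, y = 20 + (7) = 27 (no discrepancy)
5. x = 13 + (1) = 14, y = 27 + (-6) = 21 (confirmed correct)
6. x = 14 + (3) = 17, y = 21 + (-7) = 14 (consistent with the record)
7. x = 17 + (5) = 22, y = 14 + (4) = 18 (checks out)
8. x = 22 + (-6) = 16, y = 18 + (6) = 24 (same as recorded)
9. x = 16 + (-6) = 10, y = 24 + (7) = 31 (in agreement)
10. x = 10 + (-6) = 4, y = 31 + (7) = 38 (in agreement)
11. x = 4 + (5) = 9, y = 38 + (3) = 41 (in agreement)
12. x = 9 + (-6) = 3, y = 41 + (1) = 42 (exactly as logged)
13. x = 3 + (-9) = -6, y = 42 + (-8) = 34 (in agreement)
14. x = -6 + (-4) = -10, y = 34 + (-2) = 32 (no discrepancy)
15. x = -10 + (0) = -10, y = 32 + (7) = 39 (verified)
16. x = -10 + (-1) = -11, y = 39 + (9) = 48 (matches)
Every step is consistent.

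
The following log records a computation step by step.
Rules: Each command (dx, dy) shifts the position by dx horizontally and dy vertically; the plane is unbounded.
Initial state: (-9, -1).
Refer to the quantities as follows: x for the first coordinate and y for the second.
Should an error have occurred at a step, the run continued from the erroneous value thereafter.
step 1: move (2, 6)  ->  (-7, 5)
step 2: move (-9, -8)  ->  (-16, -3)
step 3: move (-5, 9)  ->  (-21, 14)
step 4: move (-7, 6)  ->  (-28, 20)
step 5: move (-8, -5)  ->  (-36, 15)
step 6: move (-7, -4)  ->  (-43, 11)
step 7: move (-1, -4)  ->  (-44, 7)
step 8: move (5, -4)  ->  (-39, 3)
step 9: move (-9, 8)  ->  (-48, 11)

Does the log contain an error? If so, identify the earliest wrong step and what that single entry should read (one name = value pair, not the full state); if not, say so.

Recomputing the run from the initial state:
step 1: x = -7, y = 5
step 2: x = -16, y = -3
step 3: x = -21, y = 6
step 4: x = -28, y = 12
step 5: x = -36, y = 7
step 6: x = -43, y = 3
step 7: x = -44, y = -1
step 8: x = -39, y = -5
step 9: x = -48, y = 3
The first disagreement with the log is at step 3, where the value should be y = 6.

step 3, y = 6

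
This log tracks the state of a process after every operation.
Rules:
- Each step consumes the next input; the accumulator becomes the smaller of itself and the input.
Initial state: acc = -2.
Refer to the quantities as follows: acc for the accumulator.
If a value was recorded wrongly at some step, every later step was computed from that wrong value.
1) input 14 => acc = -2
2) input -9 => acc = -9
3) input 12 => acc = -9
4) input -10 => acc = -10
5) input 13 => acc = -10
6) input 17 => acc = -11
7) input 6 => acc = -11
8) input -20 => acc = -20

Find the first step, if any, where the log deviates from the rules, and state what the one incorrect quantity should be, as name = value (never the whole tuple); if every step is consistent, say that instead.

Step 1: acc = min(-2, 14) = -2 — checks out.
Step 2: acc = min(-2, -9) = -9 — no discrepancy.
Step 3: acc = min(-9, 12) = -9 — in agreement.
Step 4: acc = min(-9, -10) = -10 — confirmed correct.
Step 5: acc = min(-10, 13) = -10 — same as recorded.
Step 6: acc = min(-10, 17) = -10 — the entry is off here.
Step 6 is the first one off; corrected, acc = -10.

step 6, acc = -10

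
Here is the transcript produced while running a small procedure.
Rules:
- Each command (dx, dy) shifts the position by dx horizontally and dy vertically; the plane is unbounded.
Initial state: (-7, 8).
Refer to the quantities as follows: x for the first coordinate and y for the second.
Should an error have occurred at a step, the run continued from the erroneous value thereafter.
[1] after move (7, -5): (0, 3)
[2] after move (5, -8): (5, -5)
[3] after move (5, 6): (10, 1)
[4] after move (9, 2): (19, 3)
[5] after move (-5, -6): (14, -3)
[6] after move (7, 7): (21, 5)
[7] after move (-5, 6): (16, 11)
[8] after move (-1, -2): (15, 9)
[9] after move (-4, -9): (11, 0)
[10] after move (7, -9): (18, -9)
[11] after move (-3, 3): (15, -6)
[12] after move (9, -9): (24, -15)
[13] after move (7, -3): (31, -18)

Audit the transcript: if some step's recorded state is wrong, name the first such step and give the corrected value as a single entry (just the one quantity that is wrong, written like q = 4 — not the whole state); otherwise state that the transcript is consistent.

step 6, y = 4

1. x = -7 + (7) = 0, y = 8 + (-5) = 3 (in agreement)
2. x = 0 + (5) = 5, y = 3 + (-8) = -5 (matches)
3. x = 5 + (5) = 10, y = -5 + (6) = 1 (consistent with the transcript)
4. x = 10 + (9) = 19, y = 1 + (2) = 3 (in agreement)
5. x = 19 + (-5) = 14, y = 3 + (-6) = -3 (consistent with the transcript)
6. x = 14 + (7) = 21, y = -3 + (7) = 4 (the transcript has a different value)
First incorrect step: 6; the correct value is y = 4.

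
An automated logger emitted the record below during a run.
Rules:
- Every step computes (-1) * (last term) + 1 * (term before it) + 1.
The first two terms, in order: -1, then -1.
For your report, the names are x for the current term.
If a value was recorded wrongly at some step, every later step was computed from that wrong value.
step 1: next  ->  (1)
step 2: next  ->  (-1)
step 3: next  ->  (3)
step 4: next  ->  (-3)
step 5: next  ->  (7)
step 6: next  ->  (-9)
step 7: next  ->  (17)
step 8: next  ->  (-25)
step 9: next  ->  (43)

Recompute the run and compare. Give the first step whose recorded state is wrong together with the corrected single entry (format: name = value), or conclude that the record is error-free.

no error

Recomputing the run from the initial state:
step 1: x = 1
step 2: x = -1
step 3: x = 3
step 4: x = -3
step 5: x = 7
step 6: x = -9
step 7: x = 17
step 8: x = -25
step 9: x = 43
This matches the record at every step.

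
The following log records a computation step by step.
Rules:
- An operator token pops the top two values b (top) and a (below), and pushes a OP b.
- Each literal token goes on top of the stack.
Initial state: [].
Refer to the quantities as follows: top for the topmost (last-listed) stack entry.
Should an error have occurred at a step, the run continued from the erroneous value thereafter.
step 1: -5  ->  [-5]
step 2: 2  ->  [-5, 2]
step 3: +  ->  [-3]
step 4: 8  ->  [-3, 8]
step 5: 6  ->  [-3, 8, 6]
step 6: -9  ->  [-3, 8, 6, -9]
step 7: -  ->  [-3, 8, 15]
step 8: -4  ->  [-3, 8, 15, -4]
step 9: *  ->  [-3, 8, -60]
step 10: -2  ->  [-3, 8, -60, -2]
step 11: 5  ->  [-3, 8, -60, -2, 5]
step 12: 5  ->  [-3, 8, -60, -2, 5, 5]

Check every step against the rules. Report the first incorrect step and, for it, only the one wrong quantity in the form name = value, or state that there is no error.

Step 1: push -5: top = -5 — same as recorded.
Step 2: push 2: top = 2 — in agreement.
Step 3: -5 + 2 = -3 — no discrepancy.
Step 4: push 8: top = 8 — exactly as logged.
Step 5: push 6: top = 6 — matches.
Step 6: push -9: top = -9 — in agreement.
Step 7: 6 - -9 = 15 — no discrepancy.
Step 8: push -4: top = -4 — no discrepancy.
Step 9: 15 * -4 = -60 — exactly as logged.
Step 10: push -2: top = -2 — no discrepancy.
Step 11: push 5: top = 5 — consistent with the log.
Step 12: push 5: top = 5 — confirmed correct.
No step deviates from the rules.

no error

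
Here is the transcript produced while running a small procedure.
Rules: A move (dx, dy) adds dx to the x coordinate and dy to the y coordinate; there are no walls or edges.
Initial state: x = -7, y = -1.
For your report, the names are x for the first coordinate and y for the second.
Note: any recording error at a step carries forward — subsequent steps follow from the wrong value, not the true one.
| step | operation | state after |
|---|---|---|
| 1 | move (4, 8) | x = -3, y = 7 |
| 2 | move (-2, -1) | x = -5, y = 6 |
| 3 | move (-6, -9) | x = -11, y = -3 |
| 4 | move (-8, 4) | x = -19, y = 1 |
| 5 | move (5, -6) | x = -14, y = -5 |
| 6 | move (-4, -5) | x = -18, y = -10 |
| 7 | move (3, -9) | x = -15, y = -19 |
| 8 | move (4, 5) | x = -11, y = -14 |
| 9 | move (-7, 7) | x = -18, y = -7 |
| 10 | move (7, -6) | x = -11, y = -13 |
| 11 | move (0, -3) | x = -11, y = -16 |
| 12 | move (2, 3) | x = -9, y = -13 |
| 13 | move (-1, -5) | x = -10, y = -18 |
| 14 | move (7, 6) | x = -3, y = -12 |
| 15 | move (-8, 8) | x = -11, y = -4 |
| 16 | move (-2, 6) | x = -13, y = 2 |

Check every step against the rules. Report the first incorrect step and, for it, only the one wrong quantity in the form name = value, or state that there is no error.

no error

Step 1: x = -7 + (4) = -3, y = -1 + (8) = 7 — agrees with the transcript.
Step 2: x = -3 + (-2) = -5, y = 7 + (-1) = 6 — matches.
Step 3: x = -5 + (-6) = -11, y = 6 + (-9) = -3 — consistent with the transcript.
Step 4: x = -11 + (-8) = -19, y = -3 + (4) = 1 — verified.
Step 5: x = -19 + (5) = -14, y = 1 + (-6) = -5 — agrees with the transcript.
Step 6: x = -14 + (-4) = -18, y = -5 + (-5) = -10 — agrees with the transcript.
Step 7: x = -18 + (3) = -15, y = -10 + (-9) = -19 — no discrepancy.
Step 8: x = -15 + (4) = -11, y = -19 + (5) = -14 — same as recorded.
Step 9: x = -11 + (-7) = -18, y = -14 + (7) = -7 — verified.
Step 10: x = -18 + (7) = -11, y = -7 + (-6) = -13 — consistent with the transcript.
Step 11: x = -11 + (0) = -11, y = -13 + (-3) = -16 — consistent with the transcript.
Step 12: x = -11 + (2) = -9, y = -16 + (3) = -13 — matches.
Step 13: x = -9 + (-1) = -10, y = -13 + (-5) = -18 — no discrepancy.
Step 14: x = -10 + (7) = -3, y = -18 + (6) = -12 — verified.
Step 15: x = -3 + (-8) = -11, y = -12 + (8) = -4 — in agreement.
Step 16: x = -11 + (-2) = -13, y = -4 + (6) = 2 — matches.
Each recorded entry agrees with the recomputation.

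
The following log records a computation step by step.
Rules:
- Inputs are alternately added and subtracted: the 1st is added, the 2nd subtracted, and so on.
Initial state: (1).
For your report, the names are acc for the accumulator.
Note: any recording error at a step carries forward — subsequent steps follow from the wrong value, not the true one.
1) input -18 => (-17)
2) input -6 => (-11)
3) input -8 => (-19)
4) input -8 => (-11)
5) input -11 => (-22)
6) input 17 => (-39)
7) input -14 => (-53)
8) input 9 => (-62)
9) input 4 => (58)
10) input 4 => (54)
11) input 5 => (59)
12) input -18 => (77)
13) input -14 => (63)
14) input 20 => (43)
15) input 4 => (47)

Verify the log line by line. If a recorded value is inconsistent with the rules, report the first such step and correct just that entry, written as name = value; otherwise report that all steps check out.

step 1: acc = 1 + -18 = -17 -> in agreement
step 2: acc = -17 - -6 = -11 -> checks out
step 3: acc = -11 + -8 = -19 -> consistent with the log
step 4: acc = -19 - -8 = -11 -> checks out
step 5: acc = -11 + -11 = -22 -> in agreement
step 6: acc = -22 - 17 = -39 -> confirmed correct
step 7: acc = -39 + -14 = -53 -> agrees with the log
step 8: acc = -53 - 9 = -62 -> agrees with the log
step 9: acc = -62 + 4 = -58 -> first mismatch against the log
Conclusion: step 9 carries the first error; the entry should be acc = -58.

step 9, acc = -58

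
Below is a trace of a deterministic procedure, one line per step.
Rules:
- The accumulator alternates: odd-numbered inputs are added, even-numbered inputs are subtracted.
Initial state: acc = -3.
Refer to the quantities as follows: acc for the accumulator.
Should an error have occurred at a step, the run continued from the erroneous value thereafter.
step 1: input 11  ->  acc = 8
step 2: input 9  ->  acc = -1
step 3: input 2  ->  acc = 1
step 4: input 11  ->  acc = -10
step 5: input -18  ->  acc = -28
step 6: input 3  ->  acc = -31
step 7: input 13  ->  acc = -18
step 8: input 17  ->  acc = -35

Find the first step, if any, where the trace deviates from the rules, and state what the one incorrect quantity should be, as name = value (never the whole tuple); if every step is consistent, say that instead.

1. acc = -3 + 11 = 8 (matches)
2. acc = 8 - 9 = -1 (confirmed correct)
3. acc = -1 + 2 = 1 (exactly as logged)
4. acc = 1 - 11 = -10 (consistent with the trace)
5. acc = -10 + -18 = -28 (matches)
6. acc = -28 - 3 = -31 (same as recorded)
7. acc = -31 + 13 = -18 (verified)
8. acc = -18 - 17 = -35 (matches)
All steps check out; nothing to correct.

no error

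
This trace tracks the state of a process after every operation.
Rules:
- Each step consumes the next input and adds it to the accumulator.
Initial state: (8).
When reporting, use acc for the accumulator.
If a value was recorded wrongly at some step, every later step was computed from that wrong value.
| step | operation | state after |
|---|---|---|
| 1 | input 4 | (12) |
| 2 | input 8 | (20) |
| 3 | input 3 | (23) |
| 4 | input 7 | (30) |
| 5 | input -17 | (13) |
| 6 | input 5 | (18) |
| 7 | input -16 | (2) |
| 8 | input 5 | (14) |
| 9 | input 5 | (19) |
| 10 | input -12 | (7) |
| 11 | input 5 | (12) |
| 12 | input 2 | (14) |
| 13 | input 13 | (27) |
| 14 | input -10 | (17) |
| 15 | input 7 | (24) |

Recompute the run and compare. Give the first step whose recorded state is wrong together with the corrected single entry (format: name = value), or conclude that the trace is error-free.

step 8, acc = 7

Recomputing the run from the initial state:
step 1: acc = 12
step 2: acc = 20
step 3: acc = 23
step 4: acc = 30
step 5: acc = 13
step 6: acc = 18
step 7: acc = 2
step 8: acc = 7
step 9: acc = 12
step 10: acc = 0
step 11: acc = 5
step 12: acc = 7
step 13: acc = 20
step 14: acc = 10
step 15: acc = 17
The first disagreement with the trace is at step 8, where the value should be acc = 7.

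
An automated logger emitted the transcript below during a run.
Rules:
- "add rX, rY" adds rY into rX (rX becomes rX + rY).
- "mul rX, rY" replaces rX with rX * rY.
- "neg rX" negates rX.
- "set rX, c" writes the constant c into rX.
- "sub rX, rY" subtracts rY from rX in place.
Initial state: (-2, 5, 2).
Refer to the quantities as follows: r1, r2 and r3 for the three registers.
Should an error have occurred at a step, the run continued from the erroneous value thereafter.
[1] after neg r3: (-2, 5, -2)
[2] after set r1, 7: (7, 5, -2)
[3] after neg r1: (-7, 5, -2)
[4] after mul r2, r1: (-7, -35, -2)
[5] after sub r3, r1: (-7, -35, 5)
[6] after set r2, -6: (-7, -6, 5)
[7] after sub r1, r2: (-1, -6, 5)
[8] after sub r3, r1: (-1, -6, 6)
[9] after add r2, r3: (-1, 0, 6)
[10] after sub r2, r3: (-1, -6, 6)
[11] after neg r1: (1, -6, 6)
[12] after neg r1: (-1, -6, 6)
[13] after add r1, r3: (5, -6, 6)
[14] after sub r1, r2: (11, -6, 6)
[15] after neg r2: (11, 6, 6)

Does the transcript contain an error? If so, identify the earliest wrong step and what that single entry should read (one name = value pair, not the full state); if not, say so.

no error

step 1: r3 = -(2) = -2 -> confirmed correct
step 2: r1 = 7 -> checks out
step 3: r1 = -(7) = -7 -> checks out
step 4: r2 = 5 * -7 = -35 -> exactly as logged
step 5: r3 = -2 - -7 = 5 -> confirmed correct
step 6: r2 = -6 -> confirmed correct
step 7: r1 = -7 - -6 = -1 -> agrees with the transcript
step 8: r3 = 5 - -1 = 6 -> in agreement
step 9: r2 = -6 + 6 = 0 -> no discrepancy
step 10: r2 = 0 - 6 = -6 -> same as recorded
step 11: r1 = -(-1) = 1 -> confirmed correct
step 12: r1 = -(1) = -1 -> no discrepancy
step 13: r1 = -1 + 6 = 5 -> agrees with the transcript
step 14: r1 = 5 - -6 = 11 -> exactly as logged
step 15: r2 = -(-6) = 6 -> same as recorded
All entries verified; no error found.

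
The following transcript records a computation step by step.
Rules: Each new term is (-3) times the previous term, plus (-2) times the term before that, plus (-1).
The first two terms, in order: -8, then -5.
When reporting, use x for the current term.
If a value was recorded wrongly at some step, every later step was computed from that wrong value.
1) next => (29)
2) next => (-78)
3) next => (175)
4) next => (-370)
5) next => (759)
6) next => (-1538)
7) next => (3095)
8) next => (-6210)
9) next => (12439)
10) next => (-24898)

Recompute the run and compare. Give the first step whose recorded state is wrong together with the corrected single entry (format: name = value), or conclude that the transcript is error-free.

Step 1: x = -3*(-5) + (-2)*(-8) + (-1) = 30 — this is not what the transcript shows.
The audit stops at step 1: the recorded entry is wrong and should be x = 30.

step 1, x = 30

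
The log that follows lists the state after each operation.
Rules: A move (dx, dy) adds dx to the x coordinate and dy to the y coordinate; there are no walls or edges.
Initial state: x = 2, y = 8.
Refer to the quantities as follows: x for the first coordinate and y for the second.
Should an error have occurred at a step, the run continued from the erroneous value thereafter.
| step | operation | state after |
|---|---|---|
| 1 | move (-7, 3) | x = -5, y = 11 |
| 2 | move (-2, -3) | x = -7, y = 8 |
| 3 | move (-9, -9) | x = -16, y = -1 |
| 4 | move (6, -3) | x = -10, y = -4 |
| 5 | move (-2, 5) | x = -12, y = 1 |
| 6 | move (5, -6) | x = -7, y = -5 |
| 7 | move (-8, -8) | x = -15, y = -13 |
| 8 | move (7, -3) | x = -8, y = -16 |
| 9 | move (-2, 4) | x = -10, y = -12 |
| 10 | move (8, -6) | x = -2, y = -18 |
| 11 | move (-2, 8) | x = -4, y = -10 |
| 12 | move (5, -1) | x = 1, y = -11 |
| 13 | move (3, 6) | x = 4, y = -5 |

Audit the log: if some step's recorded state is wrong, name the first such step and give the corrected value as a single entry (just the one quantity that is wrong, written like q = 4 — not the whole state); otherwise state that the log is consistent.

Recomputing the run from the initial state:
step 1: x = -5, y = 11
step 2: x = -7, y = 8
step 3: x = -16, y = -1
step 4: x = -10, y = -4
step 5: x = -12, y = 1
step 6: x = -7, y = -5
step 7: x = -15, y = -13
step 8: x = -8, y = -16
step 9: x = -10, y = -12
step 10: x = -2, y = -18
step 11: x = -4, y = -10
step 12: x = 1, y = -11
step 13: x = 4, y = -5
This matches the log at every step.

no error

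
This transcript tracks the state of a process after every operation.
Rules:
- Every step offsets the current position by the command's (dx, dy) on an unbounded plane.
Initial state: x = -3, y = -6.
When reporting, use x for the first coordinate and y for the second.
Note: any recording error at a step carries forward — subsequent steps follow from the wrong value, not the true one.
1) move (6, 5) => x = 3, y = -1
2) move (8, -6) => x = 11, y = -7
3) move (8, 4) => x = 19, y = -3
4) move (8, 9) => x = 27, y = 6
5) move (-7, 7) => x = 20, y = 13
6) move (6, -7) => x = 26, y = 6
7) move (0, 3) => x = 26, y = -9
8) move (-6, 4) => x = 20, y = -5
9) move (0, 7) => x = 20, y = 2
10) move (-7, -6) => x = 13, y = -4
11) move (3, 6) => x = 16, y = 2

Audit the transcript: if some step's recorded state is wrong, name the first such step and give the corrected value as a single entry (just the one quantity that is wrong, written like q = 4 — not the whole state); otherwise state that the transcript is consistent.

step 7, y = 9

Recomputing the run from the initial state:
step 1: x = 3, y = -1
step 2: x = 11, y = -7
step 3: x = 19, y = -3
step 4: x = 27, y = 6
step 5: x = 20, y = 13
step 6: x = 26, y = 6
step 7: x = 26, y = 9
step 8: x = 20, y = 13
step 9: x = 20, y = 20
step 10: x = 13, y = 14
step 11: x = 16, y = 20
The first disagreement with the transcript is at step 7, where the value should be y = 9.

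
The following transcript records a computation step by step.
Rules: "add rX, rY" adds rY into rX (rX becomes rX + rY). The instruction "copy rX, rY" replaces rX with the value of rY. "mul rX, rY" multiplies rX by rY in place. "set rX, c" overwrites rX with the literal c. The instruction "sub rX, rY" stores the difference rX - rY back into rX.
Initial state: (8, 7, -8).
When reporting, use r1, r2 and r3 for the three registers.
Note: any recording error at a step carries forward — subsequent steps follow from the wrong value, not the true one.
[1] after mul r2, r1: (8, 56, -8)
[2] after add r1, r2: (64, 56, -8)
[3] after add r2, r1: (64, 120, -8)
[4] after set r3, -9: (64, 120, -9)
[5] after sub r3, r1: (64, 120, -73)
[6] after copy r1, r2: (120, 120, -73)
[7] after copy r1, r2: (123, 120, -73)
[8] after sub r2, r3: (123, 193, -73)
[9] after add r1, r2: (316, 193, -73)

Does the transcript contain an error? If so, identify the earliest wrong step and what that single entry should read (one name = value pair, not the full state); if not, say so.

Step 1: r2 = 7 * 8 = 56 — consistent with the transcript.
Step 2: r1 = 8 + 56 = 64 — no discrepancy.
Step 3: r2 = 56 + 64 = 120 — consistent with the transcript.
Step 4: r3 = -9 — checks out.
Step 5: r3 = -9 - 64 = -73 — confirmed correct.
Step 6: r1 = 120 — verified.
Step 7: r1 = 120 — the recorded entry deviates here.
First incorrect step: 7; the correct value is r1 = 120.

step 7, r1 = 120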